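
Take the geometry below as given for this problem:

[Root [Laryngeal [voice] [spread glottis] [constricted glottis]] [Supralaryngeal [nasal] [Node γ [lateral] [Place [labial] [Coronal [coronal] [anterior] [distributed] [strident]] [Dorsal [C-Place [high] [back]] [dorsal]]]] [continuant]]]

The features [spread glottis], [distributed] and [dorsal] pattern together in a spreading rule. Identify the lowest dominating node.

[spread glottis]: Root / Laryngeal / [spread glottis].
[distributed] lies under Coronal (below Supralaryngeal).
[dorsal] lies under Dorsal (below Supralaryngeal).
The listed terminals split across distinct daughters of Root, so Root itself is the smallest node containing them all.

Root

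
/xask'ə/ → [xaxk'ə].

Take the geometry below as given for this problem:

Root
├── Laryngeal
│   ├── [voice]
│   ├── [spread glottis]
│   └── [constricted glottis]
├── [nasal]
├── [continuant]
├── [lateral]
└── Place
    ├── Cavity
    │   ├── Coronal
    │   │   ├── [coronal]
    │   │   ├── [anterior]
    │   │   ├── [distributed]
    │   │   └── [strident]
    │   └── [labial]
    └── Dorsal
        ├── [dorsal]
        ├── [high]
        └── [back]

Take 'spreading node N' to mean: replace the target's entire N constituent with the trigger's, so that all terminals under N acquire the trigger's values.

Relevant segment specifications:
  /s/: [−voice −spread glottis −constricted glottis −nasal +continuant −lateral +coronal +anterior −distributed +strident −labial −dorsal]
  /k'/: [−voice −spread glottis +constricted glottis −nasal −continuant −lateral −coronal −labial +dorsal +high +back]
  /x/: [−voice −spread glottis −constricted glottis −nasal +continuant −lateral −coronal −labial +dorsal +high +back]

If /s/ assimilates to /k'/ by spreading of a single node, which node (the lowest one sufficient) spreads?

Feature comparison: [coronal], [anterior], [distributed], [strident], [dorsal], [high], [back] differ between /s/ and [x]; the remaining terminals match.
Tracing each changed feature up the tree, the paths first meet at Place; any lower node misses at least one of them.
If Place spreads, every terminal under it takes /k'/'s value, producing [x] as observed.
Since [continuant], [constricted glottis] are preserved even though /k'/ disagrees there, no node above Place spread.

Place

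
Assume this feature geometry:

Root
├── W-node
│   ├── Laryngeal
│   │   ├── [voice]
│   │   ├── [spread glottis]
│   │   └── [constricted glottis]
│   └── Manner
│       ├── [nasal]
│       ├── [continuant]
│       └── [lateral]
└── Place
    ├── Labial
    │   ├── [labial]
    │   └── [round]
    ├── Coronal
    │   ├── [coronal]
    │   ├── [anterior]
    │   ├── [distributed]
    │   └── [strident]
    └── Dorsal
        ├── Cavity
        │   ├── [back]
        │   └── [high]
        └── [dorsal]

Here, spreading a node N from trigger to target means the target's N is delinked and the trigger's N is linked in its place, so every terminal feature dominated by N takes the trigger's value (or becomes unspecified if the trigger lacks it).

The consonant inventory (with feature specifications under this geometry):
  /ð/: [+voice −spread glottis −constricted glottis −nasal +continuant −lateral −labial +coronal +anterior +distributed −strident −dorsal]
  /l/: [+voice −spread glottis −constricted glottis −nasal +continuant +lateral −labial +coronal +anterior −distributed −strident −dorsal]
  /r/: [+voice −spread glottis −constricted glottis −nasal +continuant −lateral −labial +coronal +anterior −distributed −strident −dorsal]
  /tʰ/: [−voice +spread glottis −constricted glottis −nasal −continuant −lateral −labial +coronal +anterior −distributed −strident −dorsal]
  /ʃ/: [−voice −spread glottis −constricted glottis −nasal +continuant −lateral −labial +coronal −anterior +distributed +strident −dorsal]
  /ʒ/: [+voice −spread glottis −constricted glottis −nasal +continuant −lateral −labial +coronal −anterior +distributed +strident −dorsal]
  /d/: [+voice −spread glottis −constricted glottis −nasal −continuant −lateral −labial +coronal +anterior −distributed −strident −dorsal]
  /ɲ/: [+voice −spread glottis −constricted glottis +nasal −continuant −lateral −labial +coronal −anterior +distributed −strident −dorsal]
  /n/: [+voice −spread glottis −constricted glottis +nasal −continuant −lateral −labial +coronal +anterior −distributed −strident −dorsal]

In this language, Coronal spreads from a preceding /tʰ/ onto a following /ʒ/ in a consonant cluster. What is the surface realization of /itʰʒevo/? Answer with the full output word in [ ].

[itʰrevo]

Coronal immediately or transitively dominates [coronal], [anterior], [distributed], [strident].
The target acquires /tʰ/'s values for everything under Coronal — [+coronal], [+anterior], [−distributed], [−strident] — while keeping its own [voice], [spread glottis], [constricted glottis], ….
Among the inventory, only /r/ has exactly this specification, giving the surface form [itʰrevo].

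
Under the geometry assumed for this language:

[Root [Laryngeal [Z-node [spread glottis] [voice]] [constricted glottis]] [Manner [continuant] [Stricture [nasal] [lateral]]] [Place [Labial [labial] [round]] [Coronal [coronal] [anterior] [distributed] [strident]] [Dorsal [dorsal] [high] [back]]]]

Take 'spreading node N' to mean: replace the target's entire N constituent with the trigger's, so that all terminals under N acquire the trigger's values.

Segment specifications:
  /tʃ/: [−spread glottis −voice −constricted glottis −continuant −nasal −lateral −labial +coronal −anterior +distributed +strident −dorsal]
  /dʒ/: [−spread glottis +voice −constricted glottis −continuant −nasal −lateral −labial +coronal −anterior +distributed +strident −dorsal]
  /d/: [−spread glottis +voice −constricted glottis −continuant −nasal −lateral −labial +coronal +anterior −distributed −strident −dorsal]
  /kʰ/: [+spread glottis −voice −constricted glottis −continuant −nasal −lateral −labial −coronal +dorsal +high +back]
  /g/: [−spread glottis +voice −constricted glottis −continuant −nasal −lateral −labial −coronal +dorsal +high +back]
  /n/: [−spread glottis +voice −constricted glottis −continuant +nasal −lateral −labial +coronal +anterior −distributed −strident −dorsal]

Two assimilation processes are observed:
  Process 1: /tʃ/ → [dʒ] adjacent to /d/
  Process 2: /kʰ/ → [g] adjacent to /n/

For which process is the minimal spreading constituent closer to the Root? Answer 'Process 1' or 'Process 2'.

Process 1: the feature that changes is [voice]; the minimal node is [voice] (depth 3).
Process 2 alters [voice], [spread glottis]; the lowest common ancestor is Z-node (depth 2 from Root).
Depth 2 < depth 3; Process 2 involves the structurally higher constituent Z-node.

Process 2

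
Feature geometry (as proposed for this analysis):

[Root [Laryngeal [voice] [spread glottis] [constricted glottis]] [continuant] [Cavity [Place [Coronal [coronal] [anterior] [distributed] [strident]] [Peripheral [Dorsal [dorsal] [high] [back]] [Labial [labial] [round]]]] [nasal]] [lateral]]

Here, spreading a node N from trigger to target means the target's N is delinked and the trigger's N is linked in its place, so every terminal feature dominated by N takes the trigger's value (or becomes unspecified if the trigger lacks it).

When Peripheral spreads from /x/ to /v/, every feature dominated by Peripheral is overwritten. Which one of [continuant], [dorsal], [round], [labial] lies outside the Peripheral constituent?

[continuant]

The terminals dominated by Peripheral are [dorsal], [high], [back], [labial], [round].
Spreading Peripheral replaces [round], [labial], [dorsal] with the trigger's values, since each sits inside the Peripheral constituent.
[continuant] is not within the Peripheral subtree (it hangs from Root), so /v/'s [continuant] value survives.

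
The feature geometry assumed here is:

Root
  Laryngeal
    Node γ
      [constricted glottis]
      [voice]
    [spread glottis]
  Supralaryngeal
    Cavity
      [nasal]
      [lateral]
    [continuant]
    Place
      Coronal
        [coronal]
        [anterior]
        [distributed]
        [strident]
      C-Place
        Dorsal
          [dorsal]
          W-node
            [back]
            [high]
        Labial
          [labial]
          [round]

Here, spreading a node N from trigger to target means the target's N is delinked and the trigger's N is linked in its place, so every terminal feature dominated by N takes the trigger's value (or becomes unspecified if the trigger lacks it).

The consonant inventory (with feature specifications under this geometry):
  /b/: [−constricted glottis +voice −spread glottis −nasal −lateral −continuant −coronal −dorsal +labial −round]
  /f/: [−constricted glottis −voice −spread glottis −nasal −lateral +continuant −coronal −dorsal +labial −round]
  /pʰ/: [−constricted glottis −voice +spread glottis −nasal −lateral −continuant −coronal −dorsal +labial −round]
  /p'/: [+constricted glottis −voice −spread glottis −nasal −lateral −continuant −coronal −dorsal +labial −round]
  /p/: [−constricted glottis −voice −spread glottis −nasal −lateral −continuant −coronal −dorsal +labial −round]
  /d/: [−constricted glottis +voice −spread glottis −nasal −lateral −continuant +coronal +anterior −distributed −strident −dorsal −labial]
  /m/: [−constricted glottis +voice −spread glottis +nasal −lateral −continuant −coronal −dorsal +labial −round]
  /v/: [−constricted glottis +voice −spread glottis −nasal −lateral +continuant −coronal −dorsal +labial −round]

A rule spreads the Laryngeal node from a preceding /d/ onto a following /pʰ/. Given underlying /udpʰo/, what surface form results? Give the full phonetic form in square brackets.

Terminals under Laryngeal in this geometry: [constricted glottis], [voice], [spread glottis].
Spreading Laryngeal from /d/ onto /pʰ/ replaces those values with /d/'s: [−constricted glottis], [+voice], [−spread glottis]. Features outside Laryngeal ([nasal], [lateral], [continuant], …) stay as in /pʰ/.
The resulting bundle matches /b/ in the inventory; substituting it for /pʰ/ gives [udbo].

[udbo]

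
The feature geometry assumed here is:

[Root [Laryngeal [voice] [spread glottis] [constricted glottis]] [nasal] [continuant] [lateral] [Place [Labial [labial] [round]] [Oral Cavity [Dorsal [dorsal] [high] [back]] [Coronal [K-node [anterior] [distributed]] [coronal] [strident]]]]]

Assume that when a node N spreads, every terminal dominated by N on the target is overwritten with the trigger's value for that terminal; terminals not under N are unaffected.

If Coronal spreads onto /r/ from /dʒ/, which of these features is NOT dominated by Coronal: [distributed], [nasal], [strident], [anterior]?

The terminals dominated by Coronal are [anterior], [distributed], [coronal], [strident].
Spreading Coronal replaces [distributed], [anterior], [strident] with the trigger's values, since each sits inside the Coronal constituent.
[nasal] is not within the Coronal subtree (it hangs from Root), so /r/'s [nasal] value survives.

[nasal]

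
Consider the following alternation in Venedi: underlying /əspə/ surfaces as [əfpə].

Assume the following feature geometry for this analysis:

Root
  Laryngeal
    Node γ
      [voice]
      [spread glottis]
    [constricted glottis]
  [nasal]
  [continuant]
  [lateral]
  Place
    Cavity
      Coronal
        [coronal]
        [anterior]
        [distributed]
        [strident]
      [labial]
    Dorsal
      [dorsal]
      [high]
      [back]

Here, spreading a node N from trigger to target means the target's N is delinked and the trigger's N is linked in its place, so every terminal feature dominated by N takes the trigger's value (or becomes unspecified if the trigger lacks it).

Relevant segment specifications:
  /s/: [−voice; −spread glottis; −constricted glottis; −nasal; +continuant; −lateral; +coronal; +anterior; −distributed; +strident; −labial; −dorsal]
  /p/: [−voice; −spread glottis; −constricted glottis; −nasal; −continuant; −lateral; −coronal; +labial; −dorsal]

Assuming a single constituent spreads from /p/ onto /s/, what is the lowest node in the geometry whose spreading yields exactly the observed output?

Comparing /s/ with its surface form [f], the features that change are [labial], [coronal], [anterior], [distributed], [strident].
Tracing each changed feature up the tree, the paths first meet at Cavity; any lower node misses at least one of them.
Delinking /s/'s Cavity and associating /p/'s Cavity gives precisely the feature bundle of [f].
[continuant] stays as in /s/ although /p/ differs there, so no node dominating it spread; among the remaining candidates Cavity is the lowest that derives the output.

Cavity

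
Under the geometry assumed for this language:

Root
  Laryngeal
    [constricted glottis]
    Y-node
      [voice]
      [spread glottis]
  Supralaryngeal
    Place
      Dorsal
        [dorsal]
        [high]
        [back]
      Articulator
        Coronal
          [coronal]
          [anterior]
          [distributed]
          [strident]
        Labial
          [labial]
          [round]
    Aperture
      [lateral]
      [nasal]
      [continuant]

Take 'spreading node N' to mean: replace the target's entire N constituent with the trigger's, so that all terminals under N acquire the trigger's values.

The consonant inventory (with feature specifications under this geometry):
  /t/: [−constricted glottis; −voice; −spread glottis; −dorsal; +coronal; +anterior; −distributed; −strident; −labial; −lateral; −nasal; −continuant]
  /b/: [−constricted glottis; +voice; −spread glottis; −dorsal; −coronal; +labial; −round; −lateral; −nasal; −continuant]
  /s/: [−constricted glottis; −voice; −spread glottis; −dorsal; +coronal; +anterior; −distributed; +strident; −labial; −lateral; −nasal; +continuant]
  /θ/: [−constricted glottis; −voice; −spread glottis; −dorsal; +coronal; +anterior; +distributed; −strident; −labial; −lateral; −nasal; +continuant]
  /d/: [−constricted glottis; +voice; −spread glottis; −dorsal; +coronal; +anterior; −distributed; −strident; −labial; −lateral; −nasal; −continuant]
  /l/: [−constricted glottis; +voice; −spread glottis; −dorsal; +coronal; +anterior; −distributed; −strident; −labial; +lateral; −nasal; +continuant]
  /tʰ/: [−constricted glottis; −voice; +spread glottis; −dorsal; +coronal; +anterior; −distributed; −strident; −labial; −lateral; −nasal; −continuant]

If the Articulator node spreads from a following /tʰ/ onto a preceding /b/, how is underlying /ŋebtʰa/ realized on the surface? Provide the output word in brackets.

[ŋedtʰa]

The Articulator node dominates the terminals [coronal], [anterior], [distributed], [strident], [labial], [round].
After delinking /b/'s Articulator and linking /tʰ/'s, the affected terminals become [+coronal], [+anterior], [−distributed], [−strident], [−labial]; [constricted glottis], [voice], [spread glottis], … (outside Articulator) are retained from /b/.
This feature bundle is that of [d], so /ŋebtʰa/ surfaces as [ŋedtʰa].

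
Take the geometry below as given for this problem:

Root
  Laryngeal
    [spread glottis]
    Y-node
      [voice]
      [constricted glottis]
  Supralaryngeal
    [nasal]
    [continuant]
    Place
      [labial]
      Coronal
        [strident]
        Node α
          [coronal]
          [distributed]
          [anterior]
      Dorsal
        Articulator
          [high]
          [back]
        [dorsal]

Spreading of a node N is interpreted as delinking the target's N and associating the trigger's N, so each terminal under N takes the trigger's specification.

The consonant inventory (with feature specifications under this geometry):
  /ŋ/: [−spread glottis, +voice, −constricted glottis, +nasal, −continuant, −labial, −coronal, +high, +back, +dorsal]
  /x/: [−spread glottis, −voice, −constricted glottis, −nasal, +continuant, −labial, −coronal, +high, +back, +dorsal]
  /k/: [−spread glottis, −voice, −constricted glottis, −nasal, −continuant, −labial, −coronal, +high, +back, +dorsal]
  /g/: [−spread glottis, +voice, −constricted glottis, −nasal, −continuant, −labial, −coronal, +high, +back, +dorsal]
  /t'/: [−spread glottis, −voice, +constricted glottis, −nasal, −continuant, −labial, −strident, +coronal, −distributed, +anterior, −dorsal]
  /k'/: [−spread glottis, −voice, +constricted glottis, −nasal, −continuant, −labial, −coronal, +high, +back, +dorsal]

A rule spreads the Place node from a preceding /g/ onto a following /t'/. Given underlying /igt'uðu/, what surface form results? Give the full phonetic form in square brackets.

Terminals under Place in this geometry: [labial], [strident], [coronal], [distributed], [anterior], [high], [back], [dorsal].
After delinking /t'/'s Place and linking /g/'s, the affected terminals become [−labial], [−coronal], [+high], [+back], [+dorsal]; [spread glottis], [voice], [constricted glottis], … (outside Place) are retained from /t'/.
The resulting bundle matches /k'/ in the inventory; substituting it for /t'/ gives [igk'uðu].

[igk'uðu]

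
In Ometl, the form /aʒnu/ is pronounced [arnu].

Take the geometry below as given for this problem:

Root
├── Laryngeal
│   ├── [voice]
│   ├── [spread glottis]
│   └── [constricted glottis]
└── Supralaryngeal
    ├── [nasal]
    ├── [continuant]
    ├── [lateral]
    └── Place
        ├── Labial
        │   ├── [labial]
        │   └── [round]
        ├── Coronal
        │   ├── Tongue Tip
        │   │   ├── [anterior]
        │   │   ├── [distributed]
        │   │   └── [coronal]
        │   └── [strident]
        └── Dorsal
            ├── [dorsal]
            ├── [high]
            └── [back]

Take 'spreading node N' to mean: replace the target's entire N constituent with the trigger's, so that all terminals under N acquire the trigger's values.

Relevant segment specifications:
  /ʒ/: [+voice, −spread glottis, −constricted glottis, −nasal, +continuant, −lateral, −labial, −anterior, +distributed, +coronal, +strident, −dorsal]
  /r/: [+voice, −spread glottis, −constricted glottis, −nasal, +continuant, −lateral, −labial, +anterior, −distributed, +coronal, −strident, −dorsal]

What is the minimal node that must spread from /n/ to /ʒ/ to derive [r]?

The alternation /ʒ/ → [r] changes [anterior], [distributed], [strident] and nothing else.
In this geometry the lowest node dominating all of them is Coronal: every daughter of Coronal dominates only a proper subset, so no lower node suffices.
If Coronal spreads, every terminal under it takes /n/'s value, producing [r] as observed.
Features on which the two segments disagree outside Coronal, such as [continuant], [nasal], are unchanged — nothing dominating them spread, and Coronal is the minimal sufficient constituent.

Coronal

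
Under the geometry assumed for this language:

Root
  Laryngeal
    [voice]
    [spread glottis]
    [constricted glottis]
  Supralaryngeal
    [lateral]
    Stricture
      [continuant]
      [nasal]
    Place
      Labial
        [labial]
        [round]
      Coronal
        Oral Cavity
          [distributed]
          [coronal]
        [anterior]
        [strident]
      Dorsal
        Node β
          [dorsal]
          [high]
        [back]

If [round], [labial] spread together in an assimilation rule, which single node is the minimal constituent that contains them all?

Labial

[round]: Root > Supralaryngeal > Place > Labial > [round].
[labial]: Root > Supralaryngeal > Place > Labial > [labial].
These paths first converge at Labial; no daughter of Labial dominates all 2 features, so Labial is the minimal constituent.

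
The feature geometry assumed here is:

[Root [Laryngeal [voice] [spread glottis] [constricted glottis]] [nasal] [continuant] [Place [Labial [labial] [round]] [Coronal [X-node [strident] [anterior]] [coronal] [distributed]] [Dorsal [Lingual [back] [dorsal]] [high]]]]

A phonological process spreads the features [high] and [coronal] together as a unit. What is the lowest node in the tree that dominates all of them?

Place

[high] is immediately dominated by Dorsal.
[coronal] is immediately dominated by Coronal.
Place is the lowest common ancestor — every listed feature sits under it, and no single subconstituent of Place covers them all.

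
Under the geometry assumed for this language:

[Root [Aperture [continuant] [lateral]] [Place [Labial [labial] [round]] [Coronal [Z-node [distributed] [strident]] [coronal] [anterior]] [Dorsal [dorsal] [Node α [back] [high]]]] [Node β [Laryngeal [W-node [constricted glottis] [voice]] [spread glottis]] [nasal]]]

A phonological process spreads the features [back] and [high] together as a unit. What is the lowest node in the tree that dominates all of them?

[back] is immediately dominated by Node α.
[high] is immediately dominated by Node α.
The lowest node appearing on every path is Node α; each proper daughter of Node α fails to dominate at least one of the listed features.

Node α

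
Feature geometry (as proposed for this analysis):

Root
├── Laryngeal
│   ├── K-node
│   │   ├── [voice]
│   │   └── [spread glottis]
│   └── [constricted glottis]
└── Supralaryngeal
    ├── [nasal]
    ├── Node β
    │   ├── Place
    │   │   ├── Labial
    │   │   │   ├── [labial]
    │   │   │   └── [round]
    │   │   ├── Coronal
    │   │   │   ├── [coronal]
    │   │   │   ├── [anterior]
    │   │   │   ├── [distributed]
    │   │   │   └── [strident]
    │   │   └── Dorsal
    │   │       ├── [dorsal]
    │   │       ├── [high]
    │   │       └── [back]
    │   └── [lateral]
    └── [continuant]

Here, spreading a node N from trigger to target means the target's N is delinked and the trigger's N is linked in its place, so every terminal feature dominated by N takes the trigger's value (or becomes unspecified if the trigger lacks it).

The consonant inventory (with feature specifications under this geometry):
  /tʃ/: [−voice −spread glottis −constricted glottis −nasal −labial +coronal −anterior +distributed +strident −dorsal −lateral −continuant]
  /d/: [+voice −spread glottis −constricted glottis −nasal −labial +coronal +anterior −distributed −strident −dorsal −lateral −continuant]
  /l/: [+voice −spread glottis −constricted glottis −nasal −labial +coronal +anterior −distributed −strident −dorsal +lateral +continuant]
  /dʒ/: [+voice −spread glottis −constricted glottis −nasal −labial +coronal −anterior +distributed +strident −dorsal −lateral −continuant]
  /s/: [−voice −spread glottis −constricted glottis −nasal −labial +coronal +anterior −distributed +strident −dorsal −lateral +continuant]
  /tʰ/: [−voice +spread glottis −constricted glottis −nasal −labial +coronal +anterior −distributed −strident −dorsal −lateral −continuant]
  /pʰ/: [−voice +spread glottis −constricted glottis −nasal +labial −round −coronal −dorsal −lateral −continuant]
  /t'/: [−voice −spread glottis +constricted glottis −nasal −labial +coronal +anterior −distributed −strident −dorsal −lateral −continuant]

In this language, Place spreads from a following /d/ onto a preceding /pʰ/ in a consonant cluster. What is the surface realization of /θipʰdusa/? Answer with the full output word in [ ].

The Place node dominates the terminals [labial], [round], [coronal], [anterior], [distributed], [strident], [dorsal], [high], [back].
After delinking /pʰ/'s Place and linking /d/'s, the affected terminals become [−labial], [+coronal], [+anterior], [−distributed], [−strident], [−dorsal]; [voice], [spread glottis], [constricted glottis], … (outside Place) are retained from /pʰ/.
Among the inventory, only /tʰ/ has exactly this specification, giving the surface form [θitʰdusa].

[θitʰdusa]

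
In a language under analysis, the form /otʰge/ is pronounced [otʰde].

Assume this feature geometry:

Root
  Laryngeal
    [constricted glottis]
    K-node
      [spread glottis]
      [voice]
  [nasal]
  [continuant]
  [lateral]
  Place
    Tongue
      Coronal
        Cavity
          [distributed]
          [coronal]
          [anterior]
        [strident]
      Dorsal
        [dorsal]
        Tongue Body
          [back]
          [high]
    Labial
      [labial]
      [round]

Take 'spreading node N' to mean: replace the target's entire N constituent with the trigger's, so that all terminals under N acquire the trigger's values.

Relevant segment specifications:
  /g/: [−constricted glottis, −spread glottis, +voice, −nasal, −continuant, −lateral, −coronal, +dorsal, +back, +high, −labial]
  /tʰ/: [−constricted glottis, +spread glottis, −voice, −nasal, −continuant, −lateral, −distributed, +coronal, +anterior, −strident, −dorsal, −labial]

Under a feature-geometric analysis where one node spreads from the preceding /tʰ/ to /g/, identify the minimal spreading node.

/g/ and [d] differ in [coronal], [anterior], [distributed], [strident], [dorsal], [high], [back]; every other specified feature is identical.
These terminals are all dominated by Tongue, and no proper subconstituent of Tongue covers them all; Tongue is their lowest common ancestor.
Spreading Tongue from /tʰ/ overwrites each of those terminals with /tʰ/'s values, yielding exactly [d].
[spread glottis], [voice] stay as in /g/ although /tʰ/ differs there, so no node dominating them spread; among the remaining candidates Tongue is the lowest that derives the output.

Tongue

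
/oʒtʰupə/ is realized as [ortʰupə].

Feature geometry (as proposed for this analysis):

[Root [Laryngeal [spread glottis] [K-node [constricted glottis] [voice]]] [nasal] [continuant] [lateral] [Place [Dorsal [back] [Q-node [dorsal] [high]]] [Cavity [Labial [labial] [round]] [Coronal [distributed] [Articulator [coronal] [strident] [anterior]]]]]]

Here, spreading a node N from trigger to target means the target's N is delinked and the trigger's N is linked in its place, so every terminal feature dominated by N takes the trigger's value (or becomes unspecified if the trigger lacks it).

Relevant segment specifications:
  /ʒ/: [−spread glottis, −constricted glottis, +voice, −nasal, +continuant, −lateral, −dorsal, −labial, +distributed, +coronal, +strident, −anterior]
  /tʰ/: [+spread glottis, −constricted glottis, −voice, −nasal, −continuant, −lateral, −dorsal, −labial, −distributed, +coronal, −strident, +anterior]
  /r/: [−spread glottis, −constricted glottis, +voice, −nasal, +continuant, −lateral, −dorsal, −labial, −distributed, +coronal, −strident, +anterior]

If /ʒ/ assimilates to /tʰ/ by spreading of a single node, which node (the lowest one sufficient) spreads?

/ʒ/ and [r] differ in [anterior], [distributed], [strident]; every other specified feature is identical.
Tracing each changed feature up the tree, the paths first meet at Coronal; any lower node misses at least one of them.
If Coronal spreads, every terminal under it takes /tʰ/'s value, producing [r] as observed.
[voice], [continuant] stay as in /ʒ/ although /tʰ/ differs there, so no node dominating them spread; among the remaining candidates Coronal is the lowest that derives the output.

Coronal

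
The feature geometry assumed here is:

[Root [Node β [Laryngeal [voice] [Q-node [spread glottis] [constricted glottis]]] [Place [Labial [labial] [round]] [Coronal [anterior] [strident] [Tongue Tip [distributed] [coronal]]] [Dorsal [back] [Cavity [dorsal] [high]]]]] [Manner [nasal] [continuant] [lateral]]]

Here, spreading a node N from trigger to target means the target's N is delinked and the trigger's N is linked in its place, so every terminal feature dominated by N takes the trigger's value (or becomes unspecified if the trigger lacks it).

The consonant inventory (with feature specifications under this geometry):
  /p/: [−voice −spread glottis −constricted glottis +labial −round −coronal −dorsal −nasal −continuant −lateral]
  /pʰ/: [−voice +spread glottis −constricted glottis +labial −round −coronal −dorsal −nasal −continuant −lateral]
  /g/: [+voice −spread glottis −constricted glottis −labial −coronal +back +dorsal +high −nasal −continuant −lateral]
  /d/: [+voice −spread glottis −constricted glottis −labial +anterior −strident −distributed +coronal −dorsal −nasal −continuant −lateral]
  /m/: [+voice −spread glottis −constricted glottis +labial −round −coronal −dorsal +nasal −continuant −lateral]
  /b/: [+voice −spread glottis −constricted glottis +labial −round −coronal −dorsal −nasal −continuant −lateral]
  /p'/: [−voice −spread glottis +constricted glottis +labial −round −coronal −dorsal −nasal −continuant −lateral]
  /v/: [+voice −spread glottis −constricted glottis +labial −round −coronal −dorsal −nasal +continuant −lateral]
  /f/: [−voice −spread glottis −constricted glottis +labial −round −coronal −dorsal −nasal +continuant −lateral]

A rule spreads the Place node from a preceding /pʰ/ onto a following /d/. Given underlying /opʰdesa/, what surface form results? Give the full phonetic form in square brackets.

Place immediately or transitively dominates [labial], [round], [anterior], [strident], [distributed], [coronal], [back], [dorsal], [high].
The target acquires /pʰ/'s values for everything under Place — [+labial], [−round], [−coronal], [−dorsal] — while keeping its own [voice], [spread glottis], [constricted glottis], ….
The resulting bundle matches /b/ in the inventory; substituting it for /d/ gives [opʰbesa].

[opʰbesa]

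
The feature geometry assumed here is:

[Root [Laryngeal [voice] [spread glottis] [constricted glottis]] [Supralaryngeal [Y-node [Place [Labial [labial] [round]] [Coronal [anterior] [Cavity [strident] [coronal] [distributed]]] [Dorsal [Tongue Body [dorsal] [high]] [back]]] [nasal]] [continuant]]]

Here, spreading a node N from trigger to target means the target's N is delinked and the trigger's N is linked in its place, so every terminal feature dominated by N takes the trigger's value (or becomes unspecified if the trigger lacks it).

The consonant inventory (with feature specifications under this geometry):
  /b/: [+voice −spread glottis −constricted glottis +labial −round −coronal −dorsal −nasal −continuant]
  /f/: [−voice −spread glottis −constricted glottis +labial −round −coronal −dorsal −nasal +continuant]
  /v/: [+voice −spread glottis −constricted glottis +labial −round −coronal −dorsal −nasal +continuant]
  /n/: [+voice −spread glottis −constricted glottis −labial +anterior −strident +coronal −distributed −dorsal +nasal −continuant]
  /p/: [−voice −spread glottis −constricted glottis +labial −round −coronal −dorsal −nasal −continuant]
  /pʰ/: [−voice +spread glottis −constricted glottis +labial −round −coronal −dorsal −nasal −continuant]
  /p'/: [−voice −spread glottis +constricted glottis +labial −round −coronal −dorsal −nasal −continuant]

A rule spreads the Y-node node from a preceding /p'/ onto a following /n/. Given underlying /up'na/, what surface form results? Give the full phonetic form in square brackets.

[up'ba]

The Y-node node dominates the terminals [labial], [round], [anterior], [strident], [coronal], [distributed], [dorsal], [high], [back], [nasal].
Spreading Y-node from /p'/ onto /n/ replaces those values with /p'/'s: [+labial], [−round], [−coronal], [−dorsal], [−nasal]. Features outside Y-node ([voice], [spread glottis], [constricted glottis], …) stay as in /n/.
This feature bundle is that of [b], so /up'na/ surfaces as [up'ba].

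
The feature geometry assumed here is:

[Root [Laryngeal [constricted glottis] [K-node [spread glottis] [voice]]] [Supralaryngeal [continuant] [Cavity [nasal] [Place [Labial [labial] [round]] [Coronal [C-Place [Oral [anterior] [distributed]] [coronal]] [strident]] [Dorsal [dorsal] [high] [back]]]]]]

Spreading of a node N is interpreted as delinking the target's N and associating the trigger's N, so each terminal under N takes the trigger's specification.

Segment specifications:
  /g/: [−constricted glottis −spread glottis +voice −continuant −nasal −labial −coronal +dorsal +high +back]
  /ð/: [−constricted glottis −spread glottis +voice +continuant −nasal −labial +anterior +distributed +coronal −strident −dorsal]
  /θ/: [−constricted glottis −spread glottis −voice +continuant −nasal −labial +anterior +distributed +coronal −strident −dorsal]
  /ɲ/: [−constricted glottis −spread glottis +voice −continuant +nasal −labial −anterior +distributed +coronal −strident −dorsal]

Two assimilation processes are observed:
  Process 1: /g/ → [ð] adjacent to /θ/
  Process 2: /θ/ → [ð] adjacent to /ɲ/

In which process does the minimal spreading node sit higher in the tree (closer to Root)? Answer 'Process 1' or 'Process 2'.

Process 1

Process 1: the features that change are [continuant], [coronal], [anterior], [distributed], [strident], [dorsal], [high], [back]; the minimal node is Supralaryngeal (depth 1).
Process 2 alters [voice]; the lowest dominating node is [voice] (depth 3 from Root).
Supralaryngeal is closer to Root than [voice], so Process 1 spreads the higher node.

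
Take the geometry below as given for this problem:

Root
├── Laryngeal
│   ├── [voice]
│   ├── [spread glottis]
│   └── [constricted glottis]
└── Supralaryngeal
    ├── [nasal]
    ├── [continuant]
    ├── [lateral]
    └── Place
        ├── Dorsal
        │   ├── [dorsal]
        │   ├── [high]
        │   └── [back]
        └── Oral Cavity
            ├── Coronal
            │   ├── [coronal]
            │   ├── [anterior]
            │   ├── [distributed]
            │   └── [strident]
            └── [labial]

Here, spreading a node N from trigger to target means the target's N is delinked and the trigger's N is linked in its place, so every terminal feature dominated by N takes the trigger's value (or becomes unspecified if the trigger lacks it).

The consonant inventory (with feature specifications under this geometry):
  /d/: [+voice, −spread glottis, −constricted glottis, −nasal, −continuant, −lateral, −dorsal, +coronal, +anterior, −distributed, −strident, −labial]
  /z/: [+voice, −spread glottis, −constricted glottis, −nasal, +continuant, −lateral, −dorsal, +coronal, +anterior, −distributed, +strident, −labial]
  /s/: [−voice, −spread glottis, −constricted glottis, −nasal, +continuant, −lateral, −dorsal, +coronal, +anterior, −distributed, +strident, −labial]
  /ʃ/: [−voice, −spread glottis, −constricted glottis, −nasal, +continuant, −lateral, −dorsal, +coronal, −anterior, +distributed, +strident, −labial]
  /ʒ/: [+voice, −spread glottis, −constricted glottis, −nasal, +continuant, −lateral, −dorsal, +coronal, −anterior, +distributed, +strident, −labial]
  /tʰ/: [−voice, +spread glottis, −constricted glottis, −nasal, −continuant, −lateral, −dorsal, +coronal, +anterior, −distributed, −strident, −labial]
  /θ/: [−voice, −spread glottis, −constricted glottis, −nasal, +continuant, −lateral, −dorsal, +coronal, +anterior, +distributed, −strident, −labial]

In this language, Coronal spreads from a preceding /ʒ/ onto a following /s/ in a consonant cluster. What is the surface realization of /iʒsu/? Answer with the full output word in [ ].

[iʒʃu]

The Coronal node dominates the terminals [coronal], [anterior], [distributed], [strident].
Spreading Coronal from /ʒ/ onto /s/ replaces those values with /ʒ/'s: [+coronal], [−anterior], [+distributed], [+strident]. Features outside Coronal ([voice], [spread glottis], [constricted glottis], …) stay as in /s/.
Among the inventory, only /ʃ/ has exactly this specification, giving the surface form [iʒʃu].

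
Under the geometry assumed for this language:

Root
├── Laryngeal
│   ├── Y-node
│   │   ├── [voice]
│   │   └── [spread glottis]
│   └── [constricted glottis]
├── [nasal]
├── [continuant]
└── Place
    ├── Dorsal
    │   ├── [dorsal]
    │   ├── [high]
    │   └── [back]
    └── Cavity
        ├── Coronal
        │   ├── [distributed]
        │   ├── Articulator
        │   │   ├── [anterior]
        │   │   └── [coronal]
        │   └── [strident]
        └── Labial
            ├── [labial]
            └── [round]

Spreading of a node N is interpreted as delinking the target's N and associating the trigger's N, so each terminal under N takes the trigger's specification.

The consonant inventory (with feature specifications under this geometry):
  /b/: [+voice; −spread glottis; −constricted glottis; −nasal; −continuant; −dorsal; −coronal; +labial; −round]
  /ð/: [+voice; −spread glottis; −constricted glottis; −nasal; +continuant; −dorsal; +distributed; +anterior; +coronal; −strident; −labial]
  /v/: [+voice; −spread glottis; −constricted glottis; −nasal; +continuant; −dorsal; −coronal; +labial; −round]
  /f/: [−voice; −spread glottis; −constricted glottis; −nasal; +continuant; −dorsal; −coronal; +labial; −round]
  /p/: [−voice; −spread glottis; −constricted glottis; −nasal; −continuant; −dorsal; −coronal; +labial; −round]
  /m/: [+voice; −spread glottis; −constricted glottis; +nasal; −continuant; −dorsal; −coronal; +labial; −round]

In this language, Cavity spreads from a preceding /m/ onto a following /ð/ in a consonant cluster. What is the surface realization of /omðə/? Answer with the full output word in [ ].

The Cavity node dominates the terminals [distributed], [anterior], [coronal], [strident], [labial], [round].
The target acquires /m/'s values for everything under Cavity — [−coronal], [+labial], [−round] — while keeping its own [voice], [spread glottis], [constricted glottis], ….
The resulting bundle matches /v/ in the inventory; substituting it for /ð/ gives [omvə].

[omvə]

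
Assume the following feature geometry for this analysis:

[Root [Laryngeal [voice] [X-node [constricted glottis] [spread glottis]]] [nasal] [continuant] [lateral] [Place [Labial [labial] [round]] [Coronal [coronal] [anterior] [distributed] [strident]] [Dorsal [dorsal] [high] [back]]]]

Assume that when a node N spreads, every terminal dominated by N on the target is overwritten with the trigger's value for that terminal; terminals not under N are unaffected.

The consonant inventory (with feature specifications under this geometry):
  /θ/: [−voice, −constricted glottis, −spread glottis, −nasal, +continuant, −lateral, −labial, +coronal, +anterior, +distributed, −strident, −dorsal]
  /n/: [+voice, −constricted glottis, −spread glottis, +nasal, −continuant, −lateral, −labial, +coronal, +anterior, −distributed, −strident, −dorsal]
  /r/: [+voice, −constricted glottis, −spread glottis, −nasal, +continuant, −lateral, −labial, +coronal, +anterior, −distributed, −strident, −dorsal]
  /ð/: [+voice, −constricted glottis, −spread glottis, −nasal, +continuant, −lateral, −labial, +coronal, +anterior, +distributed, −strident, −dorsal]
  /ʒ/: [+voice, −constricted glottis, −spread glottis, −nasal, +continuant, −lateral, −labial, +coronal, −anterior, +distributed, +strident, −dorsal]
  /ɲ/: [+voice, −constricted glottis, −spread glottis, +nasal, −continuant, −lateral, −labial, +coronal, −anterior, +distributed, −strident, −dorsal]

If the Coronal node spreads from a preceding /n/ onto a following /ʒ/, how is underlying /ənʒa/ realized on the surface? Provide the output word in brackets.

The Coronal node dominates the terminals [coronal], [anterior], [distributed], [strident].
After delinking /ʒ/'s Coronal and linking /n/'s, the affected terminals become [+coronal], [+anterior], [−distributed], [−strident]; [voice], [constricted glottis], [spread glottis], … (outside Coronal) are retained from /ʒ/.
The resulting bundle matches /r/ in the inventory; substituting it for /ʒ/ gives [ənra].

[ənra]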